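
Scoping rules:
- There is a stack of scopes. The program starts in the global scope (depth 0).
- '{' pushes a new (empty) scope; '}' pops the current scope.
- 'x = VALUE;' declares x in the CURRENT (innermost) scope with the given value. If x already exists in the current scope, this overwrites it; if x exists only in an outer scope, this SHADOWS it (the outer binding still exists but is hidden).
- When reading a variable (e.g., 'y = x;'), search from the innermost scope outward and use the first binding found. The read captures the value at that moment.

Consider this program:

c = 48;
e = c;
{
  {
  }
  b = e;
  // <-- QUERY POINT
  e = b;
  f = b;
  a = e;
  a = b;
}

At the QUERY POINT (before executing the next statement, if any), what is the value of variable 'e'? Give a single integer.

Step 1: declare c=48 at depth 0
Step 2: declare e=(read c)=48 at depth 0
Step 3: enter scope (depth=1)
Step 4: enter scope (depth=2)
Step 5: exit scope (depth=1)
Step 6: declare b=(read e)=48 at depth 1
Visible at query point: b=48 c=48 e=48

Answer: 48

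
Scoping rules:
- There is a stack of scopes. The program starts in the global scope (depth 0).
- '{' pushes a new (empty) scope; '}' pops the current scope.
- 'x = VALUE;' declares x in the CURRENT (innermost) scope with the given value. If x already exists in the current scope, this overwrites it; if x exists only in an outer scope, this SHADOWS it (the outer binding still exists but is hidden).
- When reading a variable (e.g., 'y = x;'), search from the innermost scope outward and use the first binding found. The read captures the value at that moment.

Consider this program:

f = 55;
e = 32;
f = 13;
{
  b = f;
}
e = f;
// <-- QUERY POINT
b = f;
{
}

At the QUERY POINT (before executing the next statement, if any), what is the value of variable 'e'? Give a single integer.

Step 1: declare f=55 at depth 0
Step 2: declare e=32 at depth 0
Step 3: declare f=13 at depth 0
Step 4: enter scope (depth=1)
Step 5: declare b=(read f)=13 at depth 1
Step 6: exit scope (depth=0)
Step 7: declare e=(read f)=13 at depth 0
Visible at query point: e=13 f=13

Answer: 13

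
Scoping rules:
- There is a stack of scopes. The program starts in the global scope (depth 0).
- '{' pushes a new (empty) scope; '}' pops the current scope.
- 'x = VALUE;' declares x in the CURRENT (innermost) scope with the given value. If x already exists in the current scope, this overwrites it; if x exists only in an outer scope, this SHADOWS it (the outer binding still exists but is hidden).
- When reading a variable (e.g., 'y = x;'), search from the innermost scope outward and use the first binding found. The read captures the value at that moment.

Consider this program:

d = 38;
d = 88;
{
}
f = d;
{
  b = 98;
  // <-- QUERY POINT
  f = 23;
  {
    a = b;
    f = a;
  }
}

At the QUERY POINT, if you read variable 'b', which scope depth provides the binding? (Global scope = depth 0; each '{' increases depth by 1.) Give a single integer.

Answer: 1

Derivation:
Step 1: declare d=38 at depth 0
Step 2: declare d=88 at depth 0
Step 3: enter scope (depth=1)
Step 4: exit scope (depth=0)
Step 5: declare f=(read d)=88 at depth 0
Step 6: enter scope (depth=1)
Step 7: declare b=98 at depth 1
Visible at query point: b=98 d=88 f=88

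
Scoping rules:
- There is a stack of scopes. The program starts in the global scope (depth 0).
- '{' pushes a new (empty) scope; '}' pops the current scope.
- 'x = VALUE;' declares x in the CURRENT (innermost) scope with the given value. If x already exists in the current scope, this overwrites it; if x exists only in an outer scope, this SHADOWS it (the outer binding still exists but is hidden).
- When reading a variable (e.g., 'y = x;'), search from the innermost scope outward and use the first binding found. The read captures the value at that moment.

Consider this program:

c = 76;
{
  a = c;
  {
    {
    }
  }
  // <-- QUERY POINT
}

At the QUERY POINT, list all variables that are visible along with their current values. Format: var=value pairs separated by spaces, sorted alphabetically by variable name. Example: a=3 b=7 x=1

Step 1: declare c=76 at depth 0
Step 2: enter scope (depth=1)
Step 3: declare a=(read c)=76 at depth 1
Step 4: enter scope (depth=2)
Step 5: enter scope (depth=3)
Step 6: exit scope (depth=2)
Step 7: exit scope (depth=1)
Visible at query point: a=76 c=76

Answer: a=76 c=76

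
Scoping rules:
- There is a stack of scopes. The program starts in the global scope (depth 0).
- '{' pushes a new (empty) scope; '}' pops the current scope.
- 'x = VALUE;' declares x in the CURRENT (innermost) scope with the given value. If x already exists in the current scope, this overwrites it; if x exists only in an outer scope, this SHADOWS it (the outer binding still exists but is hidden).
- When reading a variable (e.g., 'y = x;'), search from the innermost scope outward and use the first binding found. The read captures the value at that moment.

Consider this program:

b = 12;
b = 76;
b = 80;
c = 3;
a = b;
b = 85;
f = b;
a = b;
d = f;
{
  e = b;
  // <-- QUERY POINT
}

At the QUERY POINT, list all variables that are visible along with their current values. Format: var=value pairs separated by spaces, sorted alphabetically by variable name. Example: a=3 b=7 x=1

Answer: a=85 b=85 c=3 d=85 e=85 f=85

Derivation:
Step 1: declare b=12 at depth 0
Step 2: declare b=76 at depth 0
Step 3: declare b=80 at depth 0
Step 4: declare c=3 at depth 0
Step 5: declare a=(read b)=80 at depth 0
Step 6: declare b=85 at depth 0
Step 7: declare f=(read b)=85 at depth 0
Step 8: declare a=(read b)=85 at depth 0
Step 9: declare d=(read f)=85 at depth 0
Step 10: enter scope (depth=1)
Step 11: declare e=(read b)=85 at depth 1
Visible at query point: a=85 b=85 c=3 d=85 e=85 f=85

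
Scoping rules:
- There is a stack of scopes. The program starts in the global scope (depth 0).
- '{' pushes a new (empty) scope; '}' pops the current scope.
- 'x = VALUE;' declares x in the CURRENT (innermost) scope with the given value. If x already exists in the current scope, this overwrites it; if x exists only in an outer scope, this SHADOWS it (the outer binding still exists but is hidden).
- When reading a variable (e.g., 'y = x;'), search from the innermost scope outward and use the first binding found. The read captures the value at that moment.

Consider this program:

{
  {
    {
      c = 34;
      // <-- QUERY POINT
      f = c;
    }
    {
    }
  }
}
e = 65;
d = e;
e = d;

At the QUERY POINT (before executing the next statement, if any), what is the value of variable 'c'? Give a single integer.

Step 1: enter scope (depth=1)
Step 2: enter scope (depth=2)
Step 3: enter scope (depth=3)
Step 4: declare c=34 at depth 3
Visible at query point: c=34

Answer: 34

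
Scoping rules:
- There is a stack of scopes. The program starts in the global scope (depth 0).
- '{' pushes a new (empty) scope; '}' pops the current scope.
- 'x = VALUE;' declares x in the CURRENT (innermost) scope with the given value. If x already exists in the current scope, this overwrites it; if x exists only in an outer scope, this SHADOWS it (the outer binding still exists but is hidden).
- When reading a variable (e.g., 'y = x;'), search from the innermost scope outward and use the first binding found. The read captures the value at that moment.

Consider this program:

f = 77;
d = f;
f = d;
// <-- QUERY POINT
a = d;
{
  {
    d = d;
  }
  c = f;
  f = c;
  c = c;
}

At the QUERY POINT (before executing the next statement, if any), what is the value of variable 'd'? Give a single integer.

Step 1: declare f=77 at depth 0
Step 2: declare d=(read f)=77 at depth 0
Step 3: declare f=(read d)=77 at depth 0
Visible at query point: d=77 f=77

Answer: 77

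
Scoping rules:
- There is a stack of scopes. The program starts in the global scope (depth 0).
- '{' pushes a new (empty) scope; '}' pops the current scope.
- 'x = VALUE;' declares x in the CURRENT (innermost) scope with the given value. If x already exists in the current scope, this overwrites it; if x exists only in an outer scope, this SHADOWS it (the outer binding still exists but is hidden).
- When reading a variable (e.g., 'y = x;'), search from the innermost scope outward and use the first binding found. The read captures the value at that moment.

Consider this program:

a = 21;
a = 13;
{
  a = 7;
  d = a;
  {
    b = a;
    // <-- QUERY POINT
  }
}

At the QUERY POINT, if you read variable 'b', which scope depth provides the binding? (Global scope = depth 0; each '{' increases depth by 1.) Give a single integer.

Answer: 2

Derivation:
Step 1: declare a=21 at depth 0
Step 2: declare a=13 at depth 0
Step 3: enter scope (depth=1)
Step 4: declare a=7 at depth 1
Step 5: declare d=(read a)=7 at depth 1
Step 6: enter scope (depth=2)
Step 7: declare b=(read a)=7 at depth 2
Visible at query point: a=7 b=7 d=7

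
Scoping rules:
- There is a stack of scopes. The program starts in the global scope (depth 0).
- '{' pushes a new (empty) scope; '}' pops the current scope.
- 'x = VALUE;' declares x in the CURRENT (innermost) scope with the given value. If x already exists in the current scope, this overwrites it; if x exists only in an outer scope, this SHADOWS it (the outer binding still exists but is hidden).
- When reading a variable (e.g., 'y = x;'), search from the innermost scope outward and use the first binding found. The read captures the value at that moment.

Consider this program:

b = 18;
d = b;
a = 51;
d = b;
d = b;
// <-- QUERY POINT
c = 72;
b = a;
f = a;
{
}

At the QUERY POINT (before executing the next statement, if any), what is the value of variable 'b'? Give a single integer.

Answer: 18

Derivation:
Step 1: declare b=18 at depth 0
Step 2: declare d=(read b)=18 at depth 0
Step 3: declare a=51 at depth 0
Step 4: declare d=(read b)=18 at depth 0
Step 5: declare d=(read b)=18 at depth 0
Visible at query point: a=51 b=18 d=18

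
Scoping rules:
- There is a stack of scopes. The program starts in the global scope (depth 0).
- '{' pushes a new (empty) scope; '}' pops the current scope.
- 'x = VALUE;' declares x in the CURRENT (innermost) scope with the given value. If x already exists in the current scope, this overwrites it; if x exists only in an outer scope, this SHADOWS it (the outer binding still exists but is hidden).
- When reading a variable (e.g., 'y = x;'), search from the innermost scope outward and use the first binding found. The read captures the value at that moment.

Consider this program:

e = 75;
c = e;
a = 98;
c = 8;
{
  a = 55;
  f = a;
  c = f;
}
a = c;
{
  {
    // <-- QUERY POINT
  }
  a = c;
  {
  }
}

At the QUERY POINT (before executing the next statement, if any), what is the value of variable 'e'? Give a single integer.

Step 1: declare e=75 at depth 0
Step 2: declare c=(read e)=75 at depth 0
Step 3: declare a=98 at depth 0
Step 4: declare c=8 at depth 0
Step 5: enter scope (depth=1)
Step 6: declare a=55 at depth 1
Step 7: declare f=(read a)=55 at depth 1
Step 8: declare c=(read f)=55 at depth 1
Step 9: exit scope (depth=0)
Step 10: declare a=(read c)=8 at depth 0
Step 11: enter scope (depth=1)
Step 12: enter scope (depth=2)
Visible at query point: a=8 c=8 e=75

Answer: 75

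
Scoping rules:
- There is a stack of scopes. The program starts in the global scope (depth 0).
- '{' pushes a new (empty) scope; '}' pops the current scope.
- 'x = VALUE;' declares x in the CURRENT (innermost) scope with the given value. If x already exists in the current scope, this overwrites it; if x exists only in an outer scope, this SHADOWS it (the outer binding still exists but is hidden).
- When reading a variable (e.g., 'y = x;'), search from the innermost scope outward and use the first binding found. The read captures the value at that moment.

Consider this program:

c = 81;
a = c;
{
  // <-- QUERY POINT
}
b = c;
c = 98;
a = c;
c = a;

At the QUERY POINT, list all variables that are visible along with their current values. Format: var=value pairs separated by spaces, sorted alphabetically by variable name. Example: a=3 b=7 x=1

Answer: a=81 c=81

Derivation:
Step 1: declare c=81 at depth 0
Step 2: declare a=(read c)=81 at depth 0
Step 3: enter scope (depth=1)
Visible at query point: a=81 c=81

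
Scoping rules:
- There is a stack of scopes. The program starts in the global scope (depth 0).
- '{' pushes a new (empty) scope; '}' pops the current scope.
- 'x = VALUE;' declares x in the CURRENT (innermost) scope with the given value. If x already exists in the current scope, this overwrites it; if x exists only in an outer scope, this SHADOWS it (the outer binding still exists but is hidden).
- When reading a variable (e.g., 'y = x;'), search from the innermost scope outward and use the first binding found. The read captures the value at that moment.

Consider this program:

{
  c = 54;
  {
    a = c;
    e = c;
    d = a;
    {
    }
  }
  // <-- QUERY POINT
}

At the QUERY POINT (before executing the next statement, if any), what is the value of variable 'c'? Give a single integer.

Step 1: enter scope (depth=1)
Step 2: declare c=54 at depth 1
Step 3: enter scope (depth=2)
Step 4: declare a=(read c)=54 at depth 2
Step 5: declare e=(read c)=54 at depth 2
Step 6: declare d=(read a)=54 at depth 2
Step 7: enter scope (depth=3)
Step 8: exit scope (depth=2)
Step 9: exit scope (depth=1)
Visible at query point: c=54

Answer: 54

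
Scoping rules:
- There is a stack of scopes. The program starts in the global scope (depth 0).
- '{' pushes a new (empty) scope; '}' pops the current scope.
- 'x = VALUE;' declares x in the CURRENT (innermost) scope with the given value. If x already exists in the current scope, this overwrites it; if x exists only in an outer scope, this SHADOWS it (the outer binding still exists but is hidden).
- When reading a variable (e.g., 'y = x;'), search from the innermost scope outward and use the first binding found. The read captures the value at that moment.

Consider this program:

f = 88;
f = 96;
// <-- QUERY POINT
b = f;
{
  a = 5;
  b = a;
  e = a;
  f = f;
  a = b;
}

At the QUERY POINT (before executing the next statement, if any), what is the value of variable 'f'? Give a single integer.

Step 1: declare f=88 at depth 0
Step 2: declare f=96 at depth 0
Visible at query point: f=96

Answer: 96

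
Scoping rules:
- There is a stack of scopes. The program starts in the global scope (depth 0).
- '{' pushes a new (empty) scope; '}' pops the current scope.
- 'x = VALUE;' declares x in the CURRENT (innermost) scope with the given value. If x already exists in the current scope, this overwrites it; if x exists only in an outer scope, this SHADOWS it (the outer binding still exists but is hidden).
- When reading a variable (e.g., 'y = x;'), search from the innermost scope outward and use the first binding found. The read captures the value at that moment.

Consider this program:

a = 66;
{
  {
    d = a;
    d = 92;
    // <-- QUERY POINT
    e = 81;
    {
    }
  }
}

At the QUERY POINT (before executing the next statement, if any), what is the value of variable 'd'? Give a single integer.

Answer: 92

Derivation:
Step 1: declare a=66 at depth 0
Step 2: enter scope (depth=1)
Step 3: enter scope (depth=2)
Step 4: declare d=(read a)=66 at depth 2
Step 5: declare d=92 at depth 2
Visible at query point: a=66 d=92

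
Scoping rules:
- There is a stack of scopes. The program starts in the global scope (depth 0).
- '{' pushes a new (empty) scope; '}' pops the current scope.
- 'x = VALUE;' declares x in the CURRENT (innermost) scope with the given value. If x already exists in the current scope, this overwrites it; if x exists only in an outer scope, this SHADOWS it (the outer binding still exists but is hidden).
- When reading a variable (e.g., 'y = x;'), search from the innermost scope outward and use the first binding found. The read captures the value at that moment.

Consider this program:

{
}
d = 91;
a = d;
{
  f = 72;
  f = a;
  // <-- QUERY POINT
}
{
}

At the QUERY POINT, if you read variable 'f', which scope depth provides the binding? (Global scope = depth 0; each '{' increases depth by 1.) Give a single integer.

Step 1: enter scope (depth=1)
Step 2: exit scope (depth=0)
Step 3: declare d=91 at depth 0
Step 4: declare a=(read d)=91 at depth 0
Step 5: enter scope (depth=1)
Step 6: declare f=72 at depth 1
Step 7: declare f=(read a)=91 at depth 1
Visible at query point: a=91 d=91 f=91

Answer: 1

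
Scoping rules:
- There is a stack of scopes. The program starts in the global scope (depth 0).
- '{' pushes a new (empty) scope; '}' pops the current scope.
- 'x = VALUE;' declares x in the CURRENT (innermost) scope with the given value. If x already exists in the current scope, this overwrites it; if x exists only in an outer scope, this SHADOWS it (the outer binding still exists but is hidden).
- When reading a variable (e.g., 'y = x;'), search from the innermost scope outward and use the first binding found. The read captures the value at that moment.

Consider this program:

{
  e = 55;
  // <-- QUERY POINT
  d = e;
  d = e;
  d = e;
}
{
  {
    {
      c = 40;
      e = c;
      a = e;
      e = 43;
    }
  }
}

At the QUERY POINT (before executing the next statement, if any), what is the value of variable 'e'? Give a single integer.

Answer: 55

Derivation:
Step 1: enter scope (depth=1)
Step 2: declare e=55 at depth 1
Visible at query point: e=55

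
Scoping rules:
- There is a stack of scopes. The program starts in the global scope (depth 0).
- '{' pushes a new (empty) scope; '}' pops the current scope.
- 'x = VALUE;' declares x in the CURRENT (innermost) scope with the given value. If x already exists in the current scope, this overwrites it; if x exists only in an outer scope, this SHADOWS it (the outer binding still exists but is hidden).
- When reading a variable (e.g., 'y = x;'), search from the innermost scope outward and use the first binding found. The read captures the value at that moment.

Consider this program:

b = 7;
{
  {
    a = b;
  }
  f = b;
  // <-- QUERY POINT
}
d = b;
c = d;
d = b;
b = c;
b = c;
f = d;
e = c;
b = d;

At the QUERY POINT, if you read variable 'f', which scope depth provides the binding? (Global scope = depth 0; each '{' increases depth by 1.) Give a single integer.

Step 1: declare b=7 at depth 0
Step 2: enter scope (depth=1)
Step 3: enter scope (depth=2)
Step 4: declare a=(read b)=7 at depth 2
Step 5: exit scope (depth=1)
Step 6: declare f=(read b)=7 at depth 1
Visible at query point: b=7 f=7

Answer: 1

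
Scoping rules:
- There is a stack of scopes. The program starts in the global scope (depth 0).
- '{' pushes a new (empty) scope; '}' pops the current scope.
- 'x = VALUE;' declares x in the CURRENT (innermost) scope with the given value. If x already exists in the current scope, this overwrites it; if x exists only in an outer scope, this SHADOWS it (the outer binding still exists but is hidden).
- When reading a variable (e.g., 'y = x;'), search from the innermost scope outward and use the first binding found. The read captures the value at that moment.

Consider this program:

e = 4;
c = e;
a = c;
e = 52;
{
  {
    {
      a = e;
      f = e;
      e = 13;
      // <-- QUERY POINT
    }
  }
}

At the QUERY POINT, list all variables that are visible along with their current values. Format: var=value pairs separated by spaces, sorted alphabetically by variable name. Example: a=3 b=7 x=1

Step 1: declare e=4 at depth 0
Step 2: declare c=(read e)=4 at depth 0
Step 3: declare a=(read c)=4 at depth 0
Step 4: declare e=52 at depth 0
Step 5: enter scope (depth=1)
Step 6: enter scope (depth=2)
Step 7: enter scope (depth=3)
Step 8: declare a=(read e)=52 at depth 3
Step 9: declare f=(read e)=52 at depth 3
Step 10: declare e=13 at depth 3
Visible at query point: a=52 c=4 e=13 f=52

Answer: a=52 c=4 e=13 f=52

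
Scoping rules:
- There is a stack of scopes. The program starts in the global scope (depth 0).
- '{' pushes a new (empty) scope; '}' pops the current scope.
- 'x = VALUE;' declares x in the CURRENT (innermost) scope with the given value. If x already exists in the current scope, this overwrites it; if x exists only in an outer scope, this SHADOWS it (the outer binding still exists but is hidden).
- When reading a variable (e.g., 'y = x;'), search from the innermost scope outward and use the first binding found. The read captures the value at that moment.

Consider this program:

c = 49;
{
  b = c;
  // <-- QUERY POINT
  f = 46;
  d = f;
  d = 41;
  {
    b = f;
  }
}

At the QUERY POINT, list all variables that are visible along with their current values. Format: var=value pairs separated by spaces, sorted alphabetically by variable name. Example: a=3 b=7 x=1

Answer: b=49 c=49

Derivation:
Step 1: declare c=49 at depth 0
Step 2: enter scope (depth=1)
Step 3: declare b=(read c)=49 at depth 1
Visible at query point: b=49 c=49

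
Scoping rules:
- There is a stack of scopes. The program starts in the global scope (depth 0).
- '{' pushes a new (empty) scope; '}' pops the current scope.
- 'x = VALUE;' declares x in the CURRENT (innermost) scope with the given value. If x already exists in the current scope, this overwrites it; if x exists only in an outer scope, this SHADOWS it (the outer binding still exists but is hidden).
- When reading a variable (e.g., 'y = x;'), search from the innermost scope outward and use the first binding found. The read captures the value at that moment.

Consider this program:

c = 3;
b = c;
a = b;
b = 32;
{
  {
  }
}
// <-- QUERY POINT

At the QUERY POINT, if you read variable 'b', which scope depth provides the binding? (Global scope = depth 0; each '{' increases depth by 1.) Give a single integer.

Answer: 0

Derivation:
Step 1: declare c=3 at depth 0
Step 2: declare b=(read c)=3 at depth 0
Step 3: declare a=(read b)=3 at depth 0
Step 4: declare b=32 at depth 0
Step 5: enter scope (depth=1)
Step 6: enter scope (depth=2)
Step 7: exit scope (depth=1)
Step 8: exit scope (depth=0)
Visible at query point: a=3 b=32 c=3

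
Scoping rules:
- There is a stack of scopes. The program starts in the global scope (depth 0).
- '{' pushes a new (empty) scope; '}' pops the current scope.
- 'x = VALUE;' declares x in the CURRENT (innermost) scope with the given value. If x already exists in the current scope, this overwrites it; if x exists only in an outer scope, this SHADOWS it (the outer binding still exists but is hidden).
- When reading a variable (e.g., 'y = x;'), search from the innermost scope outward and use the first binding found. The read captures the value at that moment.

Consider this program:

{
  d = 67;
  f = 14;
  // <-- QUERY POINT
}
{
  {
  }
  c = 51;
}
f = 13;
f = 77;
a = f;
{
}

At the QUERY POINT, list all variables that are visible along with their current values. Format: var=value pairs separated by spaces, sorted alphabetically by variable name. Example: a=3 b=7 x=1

Answer: d=67 f=14

Derivation:
Step 1: enter scope (depth=1)
Step 2: declare d=67 at depth 1
Step 3: declare f=14 at depth 1
Visible at query point: d=67 f=14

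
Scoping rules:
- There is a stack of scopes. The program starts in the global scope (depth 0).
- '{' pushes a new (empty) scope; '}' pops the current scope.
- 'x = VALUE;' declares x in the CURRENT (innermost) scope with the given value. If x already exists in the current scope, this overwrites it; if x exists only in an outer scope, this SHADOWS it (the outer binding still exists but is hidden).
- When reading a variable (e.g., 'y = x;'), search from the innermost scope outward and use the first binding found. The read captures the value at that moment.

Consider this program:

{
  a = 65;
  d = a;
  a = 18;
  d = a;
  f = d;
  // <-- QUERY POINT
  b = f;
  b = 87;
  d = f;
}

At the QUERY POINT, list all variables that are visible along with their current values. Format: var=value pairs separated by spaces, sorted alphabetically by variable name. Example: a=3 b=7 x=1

Answer: a=18 d=18 f=18

Derivation:
Step 1: enter scope (depth=1)
Step 2: declare a=65 at depth 1
Step 3: declare d=(read a)=65 at depth 1
Step 4: declare a=18 at depth 1
Step 5: declare d=(read a)=18 at depth 1
Step 6: declare f=(read d)=18 at depth 1
Visible at query point: a=18 d=18 f=18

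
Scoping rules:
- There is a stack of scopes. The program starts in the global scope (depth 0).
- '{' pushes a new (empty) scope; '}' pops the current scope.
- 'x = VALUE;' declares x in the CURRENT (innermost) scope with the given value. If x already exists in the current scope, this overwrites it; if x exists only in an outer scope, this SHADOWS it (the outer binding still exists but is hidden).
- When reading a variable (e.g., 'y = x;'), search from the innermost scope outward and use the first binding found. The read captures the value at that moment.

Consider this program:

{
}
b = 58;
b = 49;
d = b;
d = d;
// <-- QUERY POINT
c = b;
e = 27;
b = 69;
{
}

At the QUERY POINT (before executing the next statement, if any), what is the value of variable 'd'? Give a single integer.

Answer: 49

Derivation:
Step 1: enter scope (depth=1)
Step 2: exit scope (depth=0)
Step 3: declare b=58 at depth 0
Step 4: declare b=49 at depth 0
Step 5: declare d=(read b)=49 at depth 0
Step 6: declare d=(read d)=49 at depth 0
Visible at query point: b=49 d=49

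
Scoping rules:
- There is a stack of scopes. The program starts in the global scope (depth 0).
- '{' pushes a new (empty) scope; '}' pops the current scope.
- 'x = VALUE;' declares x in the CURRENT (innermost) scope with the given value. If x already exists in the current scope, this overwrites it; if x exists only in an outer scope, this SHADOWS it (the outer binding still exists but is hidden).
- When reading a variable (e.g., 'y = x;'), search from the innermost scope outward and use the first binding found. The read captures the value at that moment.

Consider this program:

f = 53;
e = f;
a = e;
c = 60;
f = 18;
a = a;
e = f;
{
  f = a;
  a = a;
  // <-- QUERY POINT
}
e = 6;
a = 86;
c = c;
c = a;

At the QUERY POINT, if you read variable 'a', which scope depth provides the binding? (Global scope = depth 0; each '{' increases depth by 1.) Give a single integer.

Step 1: declare f=53 at depth 0
Step 2: declare e=(read f)=53 at depth 0
Step 3: declare a=(read e)=53 at depth 0
Step 4: declare c=60 at depth 0
Step 5: declare f=18 at depth 0
Step 6: declare a=(read a)=53 at depth 0
Step 7: declare e=(read f)=18 at depth 0
Step 8: enter scope (depth=1)
Step 9: declare f=(read a)=53 at depth 1
Step 10: declare a=(read a)=53 at depth 1
Visible at query point: a=53 c=60 e=18 f=53

Answer: 1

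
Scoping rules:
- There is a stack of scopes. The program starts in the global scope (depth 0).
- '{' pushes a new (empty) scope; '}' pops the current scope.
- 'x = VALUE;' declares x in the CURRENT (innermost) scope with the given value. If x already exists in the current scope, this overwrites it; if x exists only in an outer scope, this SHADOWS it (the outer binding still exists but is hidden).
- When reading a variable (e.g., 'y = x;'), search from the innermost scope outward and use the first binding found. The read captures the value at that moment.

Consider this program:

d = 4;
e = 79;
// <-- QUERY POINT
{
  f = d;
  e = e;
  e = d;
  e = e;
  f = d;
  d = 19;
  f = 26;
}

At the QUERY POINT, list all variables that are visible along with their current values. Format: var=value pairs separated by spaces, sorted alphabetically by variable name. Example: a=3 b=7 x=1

Answer: d=4 e=79

Derivation:
Step 1: declare d=4 at depth 0
Step 2: declare e=79 at depth 0
Visible at query point: d=4 e=79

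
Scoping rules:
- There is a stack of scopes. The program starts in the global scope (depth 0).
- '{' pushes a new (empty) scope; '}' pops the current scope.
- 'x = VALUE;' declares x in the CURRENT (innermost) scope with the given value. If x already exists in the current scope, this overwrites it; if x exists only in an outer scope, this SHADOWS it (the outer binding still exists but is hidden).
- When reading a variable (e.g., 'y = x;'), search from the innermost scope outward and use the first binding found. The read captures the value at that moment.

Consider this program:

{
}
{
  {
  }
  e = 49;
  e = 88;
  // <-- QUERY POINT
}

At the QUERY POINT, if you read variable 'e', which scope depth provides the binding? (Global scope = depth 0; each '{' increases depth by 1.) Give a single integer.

Answer: 1

Derivation:
Step 1: enter scope (depth=1)
Step 2: exit scope (depth=0)
Step 3: enter scope (depth=1)
Step 4: enter scope (depth=2)
Step 5: exit scope (depth=1)
Step 6: declare e=49 at depth 1
Step 7: declare e=88 at depth 1
Visible at query point: e=88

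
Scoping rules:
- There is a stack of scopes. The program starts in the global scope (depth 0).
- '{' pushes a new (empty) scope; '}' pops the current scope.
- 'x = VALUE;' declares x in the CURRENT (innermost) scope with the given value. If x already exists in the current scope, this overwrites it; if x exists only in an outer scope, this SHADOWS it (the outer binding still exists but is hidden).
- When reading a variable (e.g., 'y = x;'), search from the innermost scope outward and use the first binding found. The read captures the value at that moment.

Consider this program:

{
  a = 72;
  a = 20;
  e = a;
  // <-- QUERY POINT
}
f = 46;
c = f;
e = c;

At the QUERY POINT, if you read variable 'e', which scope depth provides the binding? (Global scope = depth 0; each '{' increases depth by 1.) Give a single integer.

Answer: 1

Derivation:
Step 1: enter scope (depth=1)
Step 2: declare a=72 at depth 1
Step 3: declare a=20 at depth 1
Step 4: declare e=(read a)=20 at depth 1
Visible at query point: a=20 e=20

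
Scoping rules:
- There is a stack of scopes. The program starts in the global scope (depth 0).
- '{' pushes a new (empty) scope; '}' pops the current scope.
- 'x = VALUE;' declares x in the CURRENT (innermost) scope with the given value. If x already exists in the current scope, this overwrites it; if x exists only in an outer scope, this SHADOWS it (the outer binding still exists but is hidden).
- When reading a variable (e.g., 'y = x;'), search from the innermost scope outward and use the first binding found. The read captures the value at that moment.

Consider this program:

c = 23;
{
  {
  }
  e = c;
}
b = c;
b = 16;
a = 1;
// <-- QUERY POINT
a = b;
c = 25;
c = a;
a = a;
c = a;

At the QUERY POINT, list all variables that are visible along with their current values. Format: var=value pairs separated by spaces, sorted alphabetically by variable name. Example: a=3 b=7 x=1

Answer: a=1 b=16 c=23

Derivation:
Step 1: declare c=23 at depth 0
Step 2: enter scope (depth=1)
Step 3: enter scope (depth=2)
Step 4: exit scope (depth=1)
Step 5: declare e=(read c)=23 at depth 1
Step 6: exit scope (depth=0)
Step 7: declare b=(read c)=23 at depth 0
Step 8: declare b=16 at depth 0
Step 9: declare a=1 at depth 0
Visible at query point: a=1 b=16 c=23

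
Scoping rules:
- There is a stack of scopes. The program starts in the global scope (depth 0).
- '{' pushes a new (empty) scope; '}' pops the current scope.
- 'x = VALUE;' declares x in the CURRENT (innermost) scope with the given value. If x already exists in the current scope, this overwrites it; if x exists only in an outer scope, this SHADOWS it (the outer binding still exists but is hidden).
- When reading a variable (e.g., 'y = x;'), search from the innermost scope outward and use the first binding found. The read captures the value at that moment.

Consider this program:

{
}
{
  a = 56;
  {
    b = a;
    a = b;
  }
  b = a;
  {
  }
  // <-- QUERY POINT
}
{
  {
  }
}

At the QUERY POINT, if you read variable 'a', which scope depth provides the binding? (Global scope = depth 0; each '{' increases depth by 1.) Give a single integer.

Step 1: enter scope (depth=1)
Step 2: exit scope (depth=0)
Step 3: enter scope (depth=1)
Step 4: declare a=56 at depth 1
Step 5: enter scope (depth=2)
Step 6: declare b=(read a)=56 at depth 2
Step 7: declare a=(read b)=56 at depth 2
Step 8: exit scope (depth=1)
Step 9: declare b=(read a)=56 at depth 1
Step 10: enter scope (depth=2)
Step 11: exit scope (depth=1)
Visible at query point: a=56 b=56

Answer: 1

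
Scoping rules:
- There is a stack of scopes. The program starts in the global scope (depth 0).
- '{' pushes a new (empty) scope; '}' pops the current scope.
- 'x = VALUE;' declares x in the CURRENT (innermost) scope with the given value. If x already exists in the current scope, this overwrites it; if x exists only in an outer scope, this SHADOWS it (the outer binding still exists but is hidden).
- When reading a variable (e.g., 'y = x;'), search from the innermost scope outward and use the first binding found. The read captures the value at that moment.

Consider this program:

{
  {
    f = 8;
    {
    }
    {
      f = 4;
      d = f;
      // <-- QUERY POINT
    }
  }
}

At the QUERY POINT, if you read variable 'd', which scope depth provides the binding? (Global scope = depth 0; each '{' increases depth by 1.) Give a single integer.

Answer: 3

Derivation:
Step 1: enter scope (depth=1)
Step 2: enter scope (depth=2)
Step 3: declare f=8 at depth 2
Step 4: enter scope (depth=3)
Step 5: exit scope (depth=2)
Step 6: enter scope (depth=3)
Step 7: declare f=4 at depth 3
Step 8: declare d=(read f)=4 at depth 3
Visible at query point: d=4 f=4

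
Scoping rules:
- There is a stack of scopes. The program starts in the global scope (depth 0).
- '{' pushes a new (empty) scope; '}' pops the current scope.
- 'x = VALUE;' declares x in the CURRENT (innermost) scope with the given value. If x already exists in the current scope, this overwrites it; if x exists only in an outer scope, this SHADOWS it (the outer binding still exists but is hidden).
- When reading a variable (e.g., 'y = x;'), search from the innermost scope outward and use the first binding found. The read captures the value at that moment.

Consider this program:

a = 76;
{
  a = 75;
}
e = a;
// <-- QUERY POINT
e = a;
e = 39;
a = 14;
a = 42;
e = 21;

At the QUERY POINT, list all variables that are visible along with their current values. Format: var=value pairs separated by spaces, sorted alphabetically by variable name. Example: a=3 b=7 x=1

Step 1: declare a=76 at depth 0
Step 2: enter scope (depth=1)
Step 3: declare a=75 at depth 1
Step 4: exit scope (depth=0)
Step 5: declare e=(read a)=76 at depth 0
Visible at query point: a=76 e=76

Answer: a=76 e=76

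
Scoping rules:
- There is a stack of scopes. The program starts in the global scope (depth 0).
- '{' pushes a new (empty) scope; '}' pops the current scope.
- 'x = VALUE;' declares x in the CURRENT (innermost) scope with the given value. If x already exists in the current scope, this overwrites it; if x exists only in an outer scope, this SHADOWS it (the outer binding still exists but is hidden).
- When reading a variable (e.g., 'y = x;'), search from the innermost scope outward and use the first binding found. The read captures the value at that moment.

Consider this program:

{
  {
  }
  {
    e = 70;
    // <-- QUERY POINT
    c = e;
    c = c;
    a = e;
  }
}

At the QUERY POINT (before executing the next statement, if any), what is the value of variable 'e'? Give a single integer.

Answer: 70

Derivation:
Step 1: enter scope (depth=1)
Step 2: enter scope (depth=2)
Step 3: exit scope (depth=1)
Step 4: enter scope (depth=2)
Step 5: declare e=70 at depth 2
Visible at query point: e=70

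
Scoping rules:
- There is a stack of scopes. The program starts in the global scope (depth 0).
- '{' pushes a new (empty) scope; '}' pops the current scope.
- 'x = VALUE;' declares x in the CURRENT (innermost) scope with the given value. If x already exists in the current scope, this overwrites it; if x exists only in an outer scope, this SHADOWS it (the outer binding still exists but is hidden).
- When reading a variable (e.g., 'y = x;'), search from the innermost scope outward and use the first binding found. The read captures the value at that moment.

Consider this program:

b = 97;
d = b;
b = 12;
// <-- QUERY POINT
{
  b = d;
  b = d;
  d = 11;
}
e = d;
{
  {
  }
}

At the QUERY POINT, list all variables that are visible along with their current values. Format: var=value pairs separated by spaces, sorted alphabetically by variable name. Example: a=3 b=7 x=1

Answer: b=12 d=97

Derivation:
Step 1: declare b=97 at depth 0
Step 2: declare d=(read b)=97 at depth 0
Step 3: declare b=12 at depth 0
Visible at query point: b=12 d=97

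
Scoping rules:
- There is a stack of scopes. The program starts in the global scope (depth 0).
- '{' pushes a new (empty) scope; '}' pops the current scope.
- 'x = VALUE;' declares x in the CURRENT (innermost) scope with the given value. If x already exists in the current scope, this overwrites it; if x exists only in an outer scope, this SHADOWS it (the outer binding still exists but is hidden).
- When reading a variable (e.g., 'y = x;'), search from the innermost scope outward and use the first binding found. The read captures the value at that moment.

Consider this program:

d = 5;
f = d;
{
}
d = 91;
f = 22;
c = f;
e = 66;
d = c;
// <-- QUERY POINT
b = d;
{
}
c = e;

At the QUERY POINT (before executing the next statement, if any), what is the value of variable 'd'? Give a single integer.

Answer: 22

Derivation:
Step 1: declare d=5 at depth 0
Step 2: declare f=(read d)=5 at depth 0
Step 3: enter scope (depth=1)
Step 4: exit scope (depth=0)
Step 5: declare d=91 at depth 0
Step 6: declare f=22 at depth 0
Step 7: declare c=(read f)=22 at depth 0
Step 8: declare e=66 at depth 0
Step 9: declare d=(read c)=22 at depth 0
Visible at query point: c=22 d=22 e=66 f=22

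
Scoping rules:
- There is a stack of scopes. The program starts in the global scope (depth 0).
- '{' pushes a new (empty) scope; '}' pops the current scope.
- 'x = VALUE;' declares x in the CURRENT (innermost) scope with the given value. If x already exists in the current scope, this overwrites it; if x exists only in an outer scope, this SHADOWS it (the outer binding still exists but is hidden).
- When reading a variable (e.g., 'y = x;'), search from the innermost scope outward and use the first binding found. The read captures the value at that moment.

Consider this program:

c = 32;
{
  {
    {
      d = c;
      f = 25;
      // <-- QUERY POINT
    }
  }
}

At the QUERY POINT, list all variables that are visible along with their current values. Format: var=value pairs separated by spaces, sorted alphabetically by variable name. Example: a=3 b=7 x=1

Step 1: declare c=32 at depth 0
Step 2: enter scope (depth=1)
Step 3: enter scope (depth=2)
Step 4: enter scope (depth=3)
Step 5: declare d=(read c)=32 at depth 3
Step 6: declare f=25 at depth 3
Visible at query point: c=32 d=32 f=25

Answer: c=32 d=32 f=25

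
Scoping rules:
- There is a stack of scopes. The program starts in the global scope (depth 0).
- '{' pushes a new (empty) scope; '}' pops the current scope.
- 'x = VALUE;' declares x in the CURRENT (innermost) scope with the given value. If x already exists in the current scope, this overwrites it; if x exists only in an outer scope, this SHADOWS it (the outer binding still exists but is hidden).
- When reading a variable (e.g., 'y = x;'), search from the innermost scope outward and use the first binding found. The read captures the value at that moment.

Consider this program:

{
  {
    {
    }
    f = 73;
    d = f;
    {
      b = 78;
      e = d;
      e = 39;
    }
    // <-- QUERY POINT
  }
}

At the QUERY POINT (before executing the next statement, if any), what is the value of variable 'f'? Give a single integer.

Step 1: enter scope (depth=1)
Step 2: enter scope (depth=2)
Step 3: enter scope (depth=3)
Step 4: exit scope (depth=2)
Step 5: declare f=73 at depth 2
Step 6: declare d=(read f)=73 at depth 2
Step 7: enter scope (depth=3)
Step 8: declare b=78 at depth 3
Step 9: declare e=(read d)=73 at depth 3
Step 10: declare e=39 at depth 3
Step 11: exit scope (depth=2)
Visible at query point: d=73 f=73

Answer: 73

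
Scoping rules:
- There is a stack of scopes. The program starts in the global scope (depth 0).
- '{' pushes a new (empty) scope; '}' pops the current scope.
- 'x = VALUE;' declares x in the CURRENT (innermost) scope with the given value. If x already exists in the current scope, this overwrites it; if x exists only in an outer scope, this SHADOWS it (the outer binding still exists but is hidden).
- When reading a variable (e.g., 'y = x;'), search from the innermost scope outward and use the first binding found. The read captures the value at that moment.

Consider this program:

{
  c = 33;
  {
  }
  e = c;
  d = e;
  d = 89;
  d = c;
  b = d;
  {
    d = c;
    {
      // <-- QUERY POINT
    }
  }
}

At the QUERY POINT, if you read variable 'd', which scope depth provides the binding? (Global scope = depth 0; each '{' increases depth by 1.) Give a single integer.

Step 1: enter scope (depth=1)
Step 2: declare c=33 at depth 1
Step 3: enter scope (depth=2)
Step 4: exit scope (depth=1)
Step 5: declare e=(read c)=33 at depth 1
Step 6: declare d=(read e)=33 at depth 1
Step 7: declare d=89 at depth 1
Step 8: declare d=(read c)=33 at depth 1
Step 9: declare b=(read d)=33 at depth 1
Step 10: enter scope (depth=2)
Step 11: declare d=(read c)=33 at depth 2
Step 12: enter scope (depth=3)
Visible at query point: b=33 c=33 d=33 e=33

Answer: 2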